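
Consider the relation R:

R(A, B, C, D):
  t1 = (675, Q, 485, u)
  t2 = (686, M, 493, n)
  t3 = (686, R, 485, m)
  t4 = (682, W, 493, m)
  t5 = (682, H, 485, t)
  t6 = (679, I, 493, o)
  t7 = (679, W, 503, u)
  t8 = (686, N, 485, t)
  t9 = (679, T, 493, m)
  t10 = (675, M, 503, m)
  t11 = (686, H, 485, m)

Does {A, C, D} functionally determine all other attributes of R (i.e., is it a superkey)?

No

Rows 3 and 11 have the same {A, C, D} value (A=686, C=485, D=m) but are distinct tuples, so {A, C, D} does not determine every attribute — not a superkey.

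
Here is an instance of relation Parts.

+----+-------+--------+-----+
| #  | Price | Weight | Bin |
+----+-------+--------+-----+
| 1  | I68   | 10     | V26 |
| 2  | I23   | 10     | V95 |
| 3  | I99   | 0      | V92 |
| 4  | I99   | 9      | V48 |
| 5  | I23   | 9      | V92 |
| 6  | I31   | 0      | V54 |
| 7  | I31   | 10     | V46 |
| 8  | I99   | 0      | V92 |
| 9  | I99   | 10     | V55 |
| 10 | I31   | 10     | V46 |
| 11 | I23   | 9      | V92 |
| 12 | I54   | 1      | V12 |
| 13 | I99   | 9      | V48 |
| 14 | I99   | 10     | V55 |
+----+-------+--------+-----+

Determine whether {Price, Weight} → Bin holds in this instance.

(Price=I68, Weight=10): row 1 → Bin = V26 ✓
(Price=I23, Weight=10): row 2 → Bin = V95 ✓
(Price=I99, Weight=0): rows 3, 8 → Bin = V92, V92 ✓
(Price=I99, Weight=9): rows 4, 13 → Bin = V48, V48 ✓
(Price=I23, Weight=9): rows 5, 11 → Bin = V92, V92 ✓
(Price=I31, Weight=0): row 6 → Bin = V54 ✓
(Price=I31, Weight=10): rows 7, 10 → Bin = V46, V46 ✓
(Price=I99, Weight=10): rows 9, 14 → Bin = V55, V55 ✓
(Price=I54, Weight=1): row 12 → Bin = V12 ✓
Every {Price, Weight} value is associated with a single Bin value, so {Price, Weight} → Bin holds.

Yes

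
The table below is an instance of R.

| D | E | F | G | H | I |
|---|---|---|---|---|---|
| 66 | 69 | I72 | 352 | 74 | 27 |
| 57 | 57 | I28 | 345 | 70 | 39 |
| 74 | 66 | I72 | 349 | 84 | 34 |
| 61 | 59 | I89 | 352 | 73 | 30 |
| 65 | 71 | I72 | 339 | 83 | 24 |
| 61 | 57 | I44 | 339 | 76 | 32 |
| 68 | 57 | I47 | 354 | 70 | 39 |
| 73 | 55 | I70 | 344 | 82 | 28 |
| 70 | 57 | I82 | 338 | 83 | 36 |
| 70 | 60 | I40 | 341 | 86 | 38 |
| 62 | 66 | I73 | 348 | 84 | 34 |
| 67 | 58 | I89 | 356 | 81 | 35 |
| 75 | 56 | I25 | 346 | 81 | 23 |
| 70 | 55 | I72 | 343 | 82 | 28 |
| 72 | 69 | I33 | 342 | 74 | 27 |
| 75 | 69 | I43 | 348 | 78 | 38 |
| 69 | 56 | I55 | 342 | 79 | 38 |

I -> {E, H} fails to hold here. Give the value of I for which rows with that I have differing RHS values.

38

I=27: 2 rows → {E,H} = (69, 74), (69, 74) ✓
I=39: 2 rows → {E,H} = (57, 70), (57, 70) ✓
I=34: 2 rows → {E,H} = (66, 84), (66, 84) ✓
I=30: 1 row → {E,H} = (59, 73) ✓
I=24: 1 row → {E,H} = (71, 83) ✓
I=32: 1 row → {E,H} = (57, 76) ✓
I=28: 2 rows → {E,H} = (55, 82), (55, 82) ✓
I=36: 1 row → {E,H} = (57, 83) ✓
I=38: 3 rows → {E,H} takes values {(60, 86), (69, 78), (56, 79)} — violation
I=35: 1 row → {E,H} = (58, 81) ✓
I=23: 1 row → {E,H} = (56, 81) ✓
The only I value with inconsistent RHS is I=38.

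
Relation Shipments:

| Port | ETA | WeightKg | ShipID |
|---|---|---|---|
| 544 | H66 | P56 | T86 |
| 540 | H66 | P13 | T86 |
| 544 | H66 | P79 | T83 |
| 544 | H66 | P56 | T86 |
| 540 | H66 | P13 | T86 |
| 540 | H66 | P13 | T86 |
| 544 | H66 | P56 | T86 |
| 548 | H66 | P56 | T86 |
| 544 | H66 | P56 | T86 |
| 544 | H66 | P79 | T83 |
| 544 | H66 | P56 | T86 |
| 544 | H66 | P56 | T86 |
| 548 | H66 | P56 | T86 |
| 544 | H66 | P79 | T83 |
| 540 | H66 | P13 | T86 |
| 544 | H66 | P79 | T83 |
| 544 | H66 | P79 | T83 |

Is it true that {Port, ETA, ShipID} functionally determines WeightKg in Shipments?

(Port=544, ETA=H66, ShipID=T86): 6 rows → WeightKg = P56, P56, P56, P56, P56, P56 ✓
(Port=540, ETA=H66, ShipID=T86): 4 rows → WeightKg = P13, P13, P13, P13 ✓
(Port=544, ETA=H66, ShipID=T83): 5 rows → WeightKg = P79, P79, P79, P79, P79 ✓
(Port=548, ETA=H66, ShipID=T86): 2 rows → WeightKg = P56, P56 ✓
Every {Port, ETA, ShipID} value is associated with a single WeightKg value, so {Port, ETA, ShipID} -> WeightKg holds.

Yes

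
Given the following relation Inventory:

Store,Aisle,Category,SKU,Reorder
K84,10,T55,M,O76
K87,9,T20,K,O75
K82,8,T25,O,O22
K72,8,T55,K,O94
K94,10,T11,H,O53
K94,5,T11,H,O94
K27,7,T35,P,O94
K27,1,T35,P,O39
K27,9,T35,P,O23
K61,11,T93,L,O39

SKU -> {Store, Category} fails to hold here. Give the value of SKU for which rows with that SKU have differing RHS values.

SKU=M: 1 row → {Store,Category} = (K84, T55) ✓
SKU=K: 2 rows → {Store,Category} takes values {(K87, T20), (K72, T55)} — violation
SKU=O: 1 row → {Store,Category} = (K82, T25) ✓
SKU=H: 2 rows → {Store,Category} = (K94, T11), (K94, T11) ✓
SKU=P: 3 rows → {Store,Category} = (K27, T35), (K27, T35), (K27, T35) ✓
SKU=L: 1 row → {Store,Category} = (K61, T93) ✓
The only SKU value with inconsistent RHS is SKU=K.

K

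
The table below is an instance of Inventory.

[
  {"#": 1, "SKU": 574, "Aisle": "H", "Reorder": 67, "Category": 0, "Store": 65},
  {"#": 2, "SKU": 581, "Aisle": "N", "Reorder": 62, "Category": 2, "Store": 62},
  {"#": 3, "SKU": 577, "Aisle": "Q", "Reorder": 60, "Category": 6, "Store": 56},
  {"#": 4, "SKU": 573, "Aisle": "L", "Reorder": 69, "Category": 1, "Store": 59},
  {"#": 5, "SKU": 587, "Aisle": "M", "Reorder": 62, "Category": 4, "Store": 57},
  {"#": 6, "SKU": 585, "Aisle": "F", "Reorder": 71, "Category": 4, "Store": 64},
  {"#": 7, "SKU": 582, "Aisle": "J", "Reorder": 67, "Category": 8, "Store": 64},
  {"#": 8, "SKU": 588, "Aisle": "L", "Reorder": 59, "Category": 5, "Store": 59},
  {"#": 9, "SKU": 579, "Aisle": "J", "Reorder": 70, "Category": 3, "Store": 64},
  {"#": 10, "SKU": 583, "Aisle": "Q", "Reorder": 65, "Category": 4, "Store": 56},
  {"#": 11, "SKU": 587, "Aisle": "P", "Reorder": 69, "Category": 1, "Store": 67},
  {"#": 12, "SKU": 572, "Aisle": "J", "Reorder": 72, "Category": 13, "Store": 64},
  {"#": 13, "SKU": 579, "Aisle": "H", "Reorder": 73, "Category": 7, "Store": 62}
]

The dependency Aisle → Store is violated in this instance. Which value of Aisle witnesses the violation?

Aisle=H: rows 1, 13 → Store takes values {65, 62} — violation
Aisle=N: row 2 → Store = 62 ✓
Aisle=Q: rows 3, 10 → Store = 56, 56 ✓
Aisle=L: rows 4, 8 → Store = 59, 59 ✓
Aisle=M: row 5 → Store = 57 ✓
Aisle=F: row 6 → Store = 64 ✓
Aisle=J: rows 7, 9, 12 → Store = 64, 64, 64 ✓
Aisle=P: row 11 → Store = 67 ✓
The only Aisle value with inconsistent Store is Aisle=H.

H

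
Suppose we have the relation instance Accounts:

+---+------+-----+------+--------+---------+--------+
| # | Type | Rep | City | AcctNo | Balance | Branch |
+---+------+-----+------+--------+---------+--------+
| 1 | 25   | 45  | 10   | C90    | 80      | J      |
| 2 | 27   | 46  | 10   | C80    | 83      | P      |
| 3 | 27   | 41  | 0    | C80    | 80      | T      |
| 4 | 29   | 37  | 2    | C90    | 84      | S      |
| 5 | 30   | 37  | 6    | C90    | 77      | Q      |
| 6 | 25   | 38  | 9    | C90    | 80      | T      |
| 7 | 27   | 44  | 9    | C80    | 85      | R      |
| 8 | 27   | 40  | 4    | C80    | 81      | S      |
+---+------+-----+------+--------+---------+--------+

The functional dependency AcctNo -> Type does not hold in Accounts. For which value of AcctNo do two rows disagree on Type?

AcctNo=C90: rows 1, 4, 5, 6 → Type takes values {25, 29, 30} — violation
AcctNo=C80: rows 2, 3, 7, 8 → Type = 27, 27, 27, 27 ✓
The only AcctNo value with inconsistent Type is AcctNo=C90.

C90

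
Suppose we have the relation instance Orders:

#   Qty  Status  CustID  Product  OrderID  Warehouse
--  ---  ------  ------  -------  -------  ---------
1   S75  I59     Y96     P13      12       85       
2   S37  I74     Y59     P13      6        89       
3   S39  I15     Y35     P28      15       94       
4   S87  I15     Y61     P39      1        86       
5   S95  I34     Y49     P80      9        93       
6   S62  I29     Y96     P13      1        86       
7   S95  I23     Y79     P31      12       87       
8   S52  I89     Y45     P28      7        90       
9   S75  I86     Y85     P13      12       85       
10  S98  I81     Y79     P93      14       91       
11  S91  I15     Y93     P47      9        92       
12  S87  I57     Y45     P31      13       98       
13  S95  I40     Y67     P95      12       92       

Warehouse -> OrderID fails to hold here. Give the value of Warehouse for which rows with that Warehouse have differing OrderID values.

Warehouse=85: rows 1, 9 → OrderID = 12, 12 ✓
Warehouse=89: row 2 → OrderID = 6 ✓
Warehouse=94: row 3 → OrderID = 15 ✓
Warehouse=86: rows 4, 6 → OrderID = 1, 1 ✓
Warehouse=93: row 5 → OrderID = 9 ✓
Warehouse=87: row 7 → OrderID = 12 ✓
Warehouse=90: row 8 → OrderID = 7 ✓
Warehouse=91: row 10 → OrderID = 14 ✓
Warehouse=92: rows 11, 13 → OrderID takes values {9, 12} — violation
Warehouse=98: row 12 → OrderID = 13 ✓
The only Warehouse value with inconsistent OrderID is Warehouse=92.

92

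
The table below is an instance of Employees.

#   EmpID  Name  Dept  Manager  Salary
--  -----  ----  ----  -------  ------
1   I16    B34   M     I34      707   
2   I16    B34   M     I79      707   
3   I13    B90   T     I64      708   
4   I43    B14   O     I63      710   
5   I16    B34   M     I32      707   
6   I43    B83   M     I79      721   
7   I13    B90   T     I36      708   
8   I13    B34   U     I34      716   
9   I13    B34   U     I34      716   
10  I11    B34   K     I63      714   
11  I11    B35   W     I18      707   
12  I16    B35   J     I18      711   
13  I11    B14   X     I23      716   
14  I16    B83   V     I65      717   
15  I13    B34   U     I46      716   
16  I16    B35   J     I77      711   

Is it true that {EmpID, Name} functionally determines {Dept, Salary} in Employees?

Yes

(EmpID=I16, Name=B34): rows 1, 2, 5 → {Dept,Salary} = (M, 707), (M, 707), (M, 707) ✓
(EmpID=I13, Name=B90): rows 3, 7 → {Dept,Salary} = (T, 708), (T, 708) ✓
(EmpID=I43, Name=B14): row 4 → {Dept,Salary} = (O, 710) ✓
(EmpID=I43, Name=B83): row 6 → {Dept,Salary} = (M, 721) ✓
(EmpID=I13, Name=B34): rows 8, 9, 15 → {Dept,Salary} = (U, 716), (U, 716), (U, 716) ✓
(EmpID=I11, Name=B34): row 10 → {Dept,Salary} = (K, 714) ✓
(EmpID=I11, Name=B35): row 11 → {Dept,Salary} = (W, 707) ✓
(EmpID=I16, Name=B35): rows 12, 16 → {Dept,Salary} = (J, 711), (J, 711) ✓
(EmpID=I11, Name=B14): row 13 → {Dept,Salary} = (X, 716) ✓
(EmpID=I16, Name=B83): row 14 → {Dept,Salary} = (V, 717) ✓
Every {EmpID, Name} value is associated with a single {Dept, Salary} value, so {EmpID, Name} → {Dept, Salary} holds.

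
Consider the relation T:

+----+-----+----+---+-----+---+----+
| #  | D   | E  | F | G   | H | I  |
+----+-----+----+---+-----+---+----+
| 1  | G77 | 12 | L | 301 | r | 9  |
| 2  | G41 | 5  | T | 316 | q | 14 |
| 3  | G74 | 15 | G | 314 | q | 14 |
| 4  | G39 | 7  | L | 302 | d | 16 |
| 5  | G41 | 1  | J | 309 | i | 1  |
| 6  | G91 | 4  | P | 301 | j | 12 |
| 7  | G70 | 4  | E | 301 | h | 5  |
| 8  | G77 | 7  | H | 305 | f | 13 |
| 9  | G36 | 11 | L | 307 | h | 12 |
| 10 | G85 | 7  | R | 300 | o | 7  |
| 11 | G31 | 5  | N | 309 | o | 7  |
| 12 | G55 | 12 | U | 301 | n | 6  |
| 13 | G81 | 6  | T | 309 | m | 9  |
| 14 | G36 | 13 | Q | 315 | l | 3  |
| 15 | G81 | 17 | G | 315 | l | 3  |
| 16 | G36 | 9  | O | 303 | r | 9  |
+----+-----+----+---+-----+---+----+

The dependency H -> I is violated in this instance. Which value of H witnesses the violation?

h

H=r: rows 1, 16 → I = 9, 9 ✓
H=q: rows 2, 3 → I = 14, 14 ✓
H=d: row 4 → I = 16 ✓
H=i: row 5 → I = 1 ✓
H=j: row 6 → I = 12 ✓
H=h: rows 7, 9 → I takes values {5, 12} — violation
H=f: row 8 → I = 13 ✓
H=o: rows 10, 11 → I = 7, 7 ✓
H=n: row 12 → I = 6 ✓
H=m: row 13 → I = 9 ✓
H=l: rows 14, 15 → I = 3, 3 ✓
The only H value with inconsistent I is H=h.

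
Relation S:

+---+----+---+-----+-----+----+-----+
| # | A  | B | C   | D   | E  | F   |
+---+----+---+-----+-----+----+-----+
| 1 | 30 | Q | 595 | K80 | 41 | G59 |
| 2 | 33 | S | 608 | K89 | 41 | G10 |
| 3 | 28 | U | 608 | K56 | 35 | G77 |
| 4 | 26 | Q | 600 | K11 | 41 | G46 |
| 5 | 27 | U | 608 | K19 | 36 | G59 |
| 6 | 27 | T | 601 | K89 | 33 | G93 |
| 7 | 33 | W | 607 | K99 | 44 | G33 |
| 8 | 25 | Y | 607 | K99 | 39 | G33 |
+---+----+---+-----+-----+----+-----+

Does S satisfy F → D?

F=G59: rows 1, 5 → D takes values {K80, K19} — violation
F=G10: row 2 → D = K89 ✓
F=G77: row 3 → D = K56 ✓
F=G46: row 4 → D = K11 ✓
F=G93: row 6 → D = K89 ✓
F=G33: rows 7, 8 → D = K99, K99 ✓
Two rows agree on F but differ on D, so F → D does not hold.

No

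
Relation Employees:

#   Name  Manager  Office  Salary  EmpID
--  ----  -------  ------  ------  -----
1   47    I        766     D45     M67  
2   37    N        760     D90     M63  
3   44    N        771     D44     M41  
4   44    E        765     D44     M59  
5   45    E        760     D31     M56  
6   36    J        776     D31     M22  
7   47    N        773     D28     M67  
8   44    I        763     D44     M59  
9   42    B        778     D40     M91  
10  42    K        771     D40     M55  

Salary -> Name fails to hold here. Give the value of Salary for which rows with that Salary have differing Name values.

Salary=D45: row 1 → Name = 47 ✓
Salary=D90: row 2 → Name = 37 ✓
Salary=D44: rows 3, 4, 8 → Name = 44, 44, 44 ✓
Salary=D31: rows 5, 6 → Name takes values {45, 36} — violation
Salary=D28: row 7 → Name = 47 ✓
Salary=D40: rows 9, 10 → Name = 42, 42 ✓
The only Salary value with inconsistent Name is Salary=D31.

D31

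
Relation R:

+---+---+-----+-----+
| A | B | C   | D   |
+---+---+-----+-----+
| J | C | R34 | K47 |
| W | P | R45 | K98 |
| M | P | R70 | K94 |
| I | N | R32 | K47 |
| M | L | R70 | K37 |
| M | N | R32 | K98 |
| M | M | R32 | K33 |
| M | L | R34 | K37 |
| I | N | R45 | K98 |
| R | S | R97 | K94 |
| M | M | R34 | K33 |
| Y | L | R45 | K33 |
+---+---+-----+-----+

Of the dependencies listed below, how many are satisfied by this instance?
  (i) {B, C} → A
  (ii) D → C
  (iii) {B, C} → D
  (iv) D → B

(i) {B, C} → A: (B=N, C=R32): 2 rows → A takes values {I, M} — violation — fails.
(ii) D → C: D=K47: 2 rows → C takes values {R34, R32} — violation; D=K98: 3 rows → C takes values {R45, R32} — violation; D=K94: 2 rows → C takes values {R70, R97} — violation; D=K37: 2 rows → C takes values {R70, R34} — violation; D=K33: 3 rows → C takes values {R32, R34, R45} — violation — fails.
(iii) {B, C} → D: (B=N, C=R32): 2 rows → D takes values {K47, K98} — violation — fails.
(iv) D → B: D=K47: 2 rows → B takes values {C, N} — violation; D=K98: 3 rows → B takes values {P, N} — violation; D=K94: 2 rows → B takes values {P, S} — violation; D=K33: 3 rows → B takes values {M, L} — violation — fails.
None of the 4 dependencies hold.

0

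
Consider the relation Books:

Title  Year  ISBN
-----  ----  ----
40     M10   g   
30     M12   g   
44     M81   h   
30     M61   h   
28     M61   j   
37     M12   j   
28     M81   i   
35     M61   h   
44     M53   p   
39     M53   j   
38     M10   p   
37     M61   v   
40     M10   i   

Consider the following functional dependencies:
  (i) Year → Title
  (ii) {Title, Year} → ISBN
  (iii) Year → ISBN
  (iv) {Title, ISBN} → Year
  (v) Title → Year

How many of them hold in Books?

1

(i) Year → Title: Year=M10: 3 rows → Title takes values {40, 38} — violation; Year=M12: 2 rows → Title takes values {30, 37} — violation; Year=M81: 2 rows → Title takes values {44, 28} — violation; Year=M61: 4 rows → Title takes values {30, 28, 35, 37} — violation; Year=M53: 2 rows → Title takes values {44, 39} — violation — fails.
(ii) {Title, Year} → ISBN: (Title=40, Year=M10): 2 rows → ISBN takes values {g, i} — violation — fails.
(iii) Year → ISBN: Year=M10: 3 rows → ISBN takes values {g, p, i} — violation; Year=M12: 2 rows → ISBN takes values {g, j} — violation; Year=M81: 2 rows → ISBN takes values {h, i} — violation; Year=M61: 4 rows → ISBN takes values {h, j, v} — violation; Year=M53: 2 rows → ISBN takes values {p, j} — violation — fails.
(iv) {Title, ISBN} → Year: every LHS value maps to a single RHS value — holds.
(v) Title → Year: Title=30: 2 rows → Year takes values {M12, M61} — violation; Title=44: 2 rows → Year takes values {M81, M53} — violation; Title=28: 2 rows → Year takes values {M61, M81} — violation; Title=37: 2 rows → Year takes values {M12, M61} — violation — fails.
1 of the 5 dependencies holds.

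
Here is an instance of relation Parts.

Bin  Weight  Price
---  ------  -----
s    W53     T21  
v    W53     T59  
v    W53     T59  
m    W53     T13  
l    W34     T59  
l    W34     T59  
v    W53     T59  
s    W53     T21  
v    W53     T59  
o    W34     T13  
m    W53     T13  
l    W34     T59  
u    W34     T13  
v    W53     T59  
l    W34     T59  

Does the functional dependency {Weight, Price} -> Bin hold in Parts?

(Weight=W53, Price=T21): 2 rows → Bin = s, s ✓
(Weight=W53, Price=T59): 5 rows → Bin = v, v, v, v, v ✓
(Weight=W53, Price=T13): 2 rows → Bin = m, m ✓
(Weight=W34, Price=T59): 4 rows → Bin = l, l, l, l ✓
(Weight=W34, Price=T13): 2 rows → Bin takes values {o, u} — violation
Two rows agree on {Weight, Price} but differ on Bin, so {Weight, Price} -> Bin does not hold.

No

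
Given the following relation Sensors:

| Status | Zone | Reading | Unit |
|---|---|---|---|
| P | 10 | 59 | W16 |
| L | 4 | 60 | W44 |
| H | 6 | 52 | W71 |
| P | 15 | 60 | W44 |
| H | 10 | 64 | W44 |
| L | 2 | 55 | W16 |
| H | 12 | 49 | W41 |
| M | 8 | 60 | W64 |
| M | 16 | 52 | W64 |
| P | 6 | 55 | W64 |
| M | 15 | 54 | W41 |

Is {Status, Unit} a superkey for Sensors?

Two distinct rows share (Status=M, Unit=W64), so {Status, Unit} does not determine every attribute — not a superkey.

No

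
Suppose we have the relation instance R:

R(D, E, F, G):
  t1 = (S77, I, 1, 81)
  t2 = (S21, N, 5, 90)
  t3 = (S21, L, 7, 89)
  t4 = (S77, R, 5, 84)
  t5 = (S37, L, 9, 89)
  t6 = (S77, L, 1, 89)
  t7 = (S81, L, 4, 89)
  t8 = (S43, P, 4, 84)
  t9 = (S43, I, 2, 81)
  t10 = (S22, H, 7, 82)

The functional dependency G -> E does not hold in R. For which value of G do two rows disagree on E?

G=81: rows 1, 9 → E = I, I ✓
G=90: row 2 → E = N ✓
G=89: rows 3, 5, 6, 7 → E = L, L, L, L ✓
G=84: rows 4, 8 → E takes values {R, P} — violation
G=82: row 10 → E = H ✓
The only G value with inconsistent E is G=84.

84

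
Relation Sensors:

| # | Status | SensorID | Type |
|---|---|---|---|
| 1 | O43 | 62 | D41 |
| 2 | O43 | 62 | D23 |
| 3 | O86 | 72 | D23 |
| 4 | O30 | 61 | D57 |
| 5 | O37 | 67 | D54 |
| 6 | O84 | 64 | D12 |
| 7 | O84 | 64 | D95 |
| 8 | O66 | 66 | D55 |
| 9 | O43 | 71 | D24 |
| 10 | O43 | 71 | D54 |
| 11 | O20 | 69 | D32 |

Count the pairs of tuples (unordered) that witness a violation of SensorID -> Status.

SensorID=62: all 2 rows agree on Status — 0 pairs.
SensorID=64: all 2 rows agree on Status — 0 pairs.
SensorID=71: all 2 rows agree on Status — 0 pairs.

0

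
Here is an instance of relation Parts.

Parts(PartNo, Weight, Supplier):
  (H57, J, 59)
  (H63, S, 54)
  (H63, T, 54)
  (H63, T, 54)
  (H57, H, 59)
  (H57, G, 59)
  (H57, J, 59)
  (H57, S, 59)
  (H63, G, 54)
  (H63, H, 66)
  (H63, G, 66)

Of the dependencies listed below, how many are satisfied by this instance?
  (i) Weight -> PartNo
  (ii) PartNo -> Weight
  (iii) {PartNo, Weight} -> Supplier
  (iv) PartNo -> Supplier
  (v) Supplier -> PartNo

(i) Weight -> PartNo: Weight=S: 2 rows → PartNo takes values {H63, H57} — violation; Weight=H: 2 rows → PartNo takes values {H57, H63} — violation; Weight=G: 3 rows → PartNo takes values {H57, H63} — violation — fails.
(ii) PartNo -> Weight: PartNo=H57: 5 rows → Weight takes values {J, H, G, S} — violation; PartNo=H63: 6 rows → Weight takes values {S, T, G, H} — violation — fails.
(iii) {PartNo, Weight} -> Supplier: (PartNo=H63, Weight=G): 2 rows → Supplier takes values {54, 66} — violation — fails.
(iv) PartNo -> Supplier: PartNo=H63: 6 rows → Supplier takes values {54, 66} — violation — fails.
(v) Supplier -> PartNo: every LHS value maps to a single RHS value — holds.
1 of the 5 dependencies holds.

1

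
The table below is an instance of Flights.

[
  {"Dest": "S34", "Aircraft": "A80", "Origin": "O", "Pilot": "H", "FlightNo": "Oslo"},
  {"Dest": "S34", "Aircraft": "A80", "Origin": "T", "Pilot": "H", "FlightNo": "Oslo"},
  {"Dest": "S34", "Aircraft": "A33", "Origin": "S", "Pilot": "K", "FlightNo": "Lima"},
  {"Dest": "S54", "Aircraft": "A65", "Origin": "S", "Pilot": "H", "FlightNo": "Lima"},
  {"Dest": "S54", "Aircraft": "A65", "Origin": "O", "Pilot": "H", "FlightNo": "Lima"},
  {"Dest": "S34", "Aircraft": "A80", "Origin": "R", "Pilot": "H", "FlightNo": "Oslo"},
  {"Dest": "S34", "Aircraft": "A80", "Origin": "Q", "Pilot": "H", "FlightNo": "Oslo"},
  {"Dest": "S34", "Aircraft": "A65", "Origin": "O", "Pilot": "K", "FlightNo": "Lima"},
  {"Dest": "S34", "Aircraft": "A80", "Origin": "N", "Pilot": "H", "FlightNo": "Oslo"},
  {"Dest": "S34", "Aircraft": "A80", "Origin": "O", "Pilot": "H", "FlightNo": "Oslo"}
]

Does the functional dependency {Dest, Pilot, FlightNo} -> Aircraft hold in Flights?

(Dest=S34, Pilot=H, FlightNo=Oslo): 6 rows → Aircraft = A80, A80, A80, A80, A80, A80 ✓
(Dest=S34, Pilot=K, FlightNo=Lima): 2 rows → Aircraft takes values {A33, A65} — violation
(Dest=S54, Pilot=H, FlightNo=Lima): 2 rows → Aircraft = A65, A65 ✓
Two rows agree on {Dest, Pilot, FlightNo} but differ on Aircraft, so {Dest, Pilot, FlightNo} -> Aircraft does not hold.

No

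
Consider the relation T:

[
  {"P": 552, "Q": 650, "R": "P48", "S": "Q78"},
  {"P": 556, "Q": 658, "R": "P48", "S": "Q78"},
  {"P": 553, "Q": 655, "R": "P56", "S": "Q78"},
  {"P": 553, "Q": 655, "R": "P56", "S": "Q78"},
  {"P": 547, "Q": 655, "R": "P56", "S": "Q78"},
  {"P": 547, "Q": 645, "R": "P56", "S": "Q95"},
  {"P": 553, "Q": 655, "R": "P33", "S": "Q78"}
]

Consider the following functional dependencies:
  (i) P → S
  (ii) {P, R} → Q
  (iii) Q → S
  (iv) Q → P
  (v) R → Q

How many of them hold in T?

1

(i) P → S: P=547: 2 rows → S takes values {Q78, Q95} — violation — fails.
(ii) {P, R} → Q: (P=547, R=P56): 2 rows → Q takes values {655, 645} — violation — fails.
(iii) Q → S: every LHS value maps to a single RHS value — holds.
(iv) Q → P: Q=655: 4 rows → P takes values {553, 547} — violation — fails.
(v) R → Q: R=P48: 2 rows → Q takes values {650, 658} — violation; R=P56: 4 rows → Q takes values {655, 645} — violation — fails.
1 of the 5 dependencies holds.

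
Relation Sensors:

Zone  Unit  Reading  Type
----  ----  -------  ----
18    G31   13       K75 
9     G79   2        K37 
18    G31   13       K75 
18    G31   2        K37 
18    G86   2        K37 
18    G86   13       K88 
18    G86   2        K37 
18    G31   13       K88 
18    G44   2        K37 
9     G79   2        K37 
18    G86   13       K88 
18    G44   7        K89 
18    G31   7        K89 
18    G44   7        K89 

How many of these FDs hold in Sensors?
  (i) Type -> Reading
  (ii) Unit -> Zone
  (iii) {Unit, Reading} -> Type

2

(i) Type -> Reading: every LHS value maps to a single RHS value — holds.
(ii) Unit -> Zone: every LHS value maps to a single RHS value — holds.
(iii) {Unit, Reading} -> Type: (Unit=G31, Reading=13): 3 rows → Type takes values {K75, K88} — violation — fails.
2 of the 3 dependencies hold.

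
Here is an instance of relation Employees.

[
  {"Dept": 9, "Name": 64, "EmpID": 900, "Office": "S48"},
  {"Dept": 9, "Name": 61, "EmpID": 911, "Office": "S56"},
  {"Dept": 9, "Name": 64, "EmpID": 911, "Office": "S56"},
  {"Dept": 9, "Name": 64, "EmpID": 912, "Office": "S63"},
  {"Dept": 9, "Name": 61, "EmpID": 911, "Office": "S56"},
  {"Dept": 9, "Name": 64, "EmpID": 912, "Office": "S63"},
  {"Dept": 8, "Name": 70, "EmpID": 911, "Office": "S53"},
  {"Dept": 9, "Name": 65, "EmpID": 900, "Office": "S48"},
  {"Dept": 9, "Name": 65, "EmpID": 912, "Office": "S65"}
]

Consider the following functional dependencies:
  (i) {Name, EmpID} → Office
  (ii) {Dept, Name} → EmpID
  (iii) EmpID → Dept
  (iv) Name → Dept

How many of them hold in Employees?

2

(i) {Name, EmpID} → Office: every LHS value maps to a single RHS value — holds.
(ii) {Dept, Name} → EmpID: (Dept=9, Name=64): 4 rows → EmpID takes values {900, 911, 912} — violation; (Dept=9, Name=65): 2 rows → EmpID takes values {900, 912} — violation — fails.
(iii) EmpID → Dept: EmpID=911: 4 rows → Dept takes values {9, 8} — violation — fails.
(iv) Name → Dept: every LHS value maps to a single RHS value — holds.
2 of the 4 dependencies hold.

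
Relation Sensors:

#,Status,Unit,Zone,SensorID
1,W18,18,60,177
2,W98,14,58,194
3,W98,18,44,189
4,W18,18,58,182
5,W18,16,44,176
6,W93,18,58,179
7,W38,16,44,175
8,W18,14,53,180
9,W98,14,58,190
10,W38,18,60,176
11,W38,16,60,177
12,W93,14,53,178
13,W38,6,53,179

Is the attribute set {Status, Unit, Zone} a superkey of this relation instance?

Rows 2 and 9 have the same {Status, Unit, Zone} value (Status=W98, Unit=14, Zone=58) but are distinct tuples, so {Status, Unit, Zone} does not determine every attribute — not a superkey.

No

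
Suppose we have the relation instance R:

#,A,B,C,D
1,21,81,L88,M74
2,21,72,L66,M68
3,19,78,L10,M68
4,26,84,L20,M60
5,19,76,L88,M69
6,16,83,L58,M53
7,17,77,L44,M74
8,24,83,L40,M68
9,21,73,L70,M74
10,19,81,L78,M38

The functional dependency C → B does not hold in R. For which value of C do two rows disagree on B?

C=L88: rows 1, 5 → B takes values {81, 76} — violation
C=L66: row 2 → B = 72 ✓
C=L10: row 3 → B = 78 ✓
C=L20: row 4 → B = 84 ✓
C=L58: row 6 → B = 83 ✓
C=L44: row 7 → B = 77 ✓
C=L40: row 8 → B = 83 ✓
C=L70: row 9 → B = 73 ✓
C=L78: row 10 → B = 81 ✓
The only C value with inconsistent B is C=L88.

L88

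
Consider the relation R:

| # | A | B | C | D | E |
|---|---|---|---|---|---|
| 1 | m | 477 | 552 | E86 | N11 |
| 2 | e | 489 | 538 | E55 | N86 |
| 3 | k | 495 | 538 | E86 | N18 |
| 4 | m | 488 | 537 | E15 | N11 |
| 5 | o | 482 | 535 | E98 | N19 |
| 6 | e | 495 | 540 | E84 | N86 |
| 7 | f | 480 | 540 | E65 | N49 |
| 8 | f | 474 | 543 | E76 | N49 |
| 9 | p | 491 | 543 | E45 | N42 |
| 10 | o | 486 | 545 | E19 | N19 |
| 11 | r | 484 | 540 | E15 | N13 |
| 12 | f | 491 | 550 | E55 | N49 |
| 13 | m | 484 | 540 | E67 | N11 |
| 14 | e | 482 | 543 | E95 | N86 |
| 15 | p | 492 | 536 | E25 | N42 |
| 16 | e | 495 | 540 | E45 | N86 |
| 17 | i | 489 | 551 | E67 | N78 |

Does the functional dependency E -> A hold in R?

E=N11: rows 1, 4, 13 → A = m, m, m ✓
E=N86: rows 2, 6, 14, 16 → A = e, e, e, e ✓
E=N18: row 3 → A = k ✓
E=N19: rows 5, 10 → A = o, o ✓
E=N49: rows 7, 8, 12 → A = f, f, f ✓
E=N42: rows 9, 15 → A = p, p ✓
E=N13: row 11 → A = r ✓
E=N78: row 17 → A = i ✓
Every E value is associated with a single A value, so E -> A holds.

Yes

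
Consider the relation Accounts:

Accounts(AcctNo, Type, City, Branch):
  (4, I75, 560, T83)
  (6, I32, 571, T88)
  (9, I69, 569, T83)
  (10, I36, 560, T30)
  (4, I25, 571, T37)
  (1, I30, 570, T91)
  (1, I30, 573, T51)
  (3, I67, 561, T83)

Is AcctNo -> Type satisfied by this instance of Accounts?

AcctNo=4: 2 rows → Type takes values {I75, I25} — violation
AcctNo=6: 1 row → Type = I32 ✓
AcctNo=9: 1 row → Type = I69 ✓
AcctNo=10: 1 row → Type = I36 ✓
AcctNo=1: 2 rows → Type = I30, I30 ✓
AcctNo=3: 1 row → Type = I67 ✓
Two rows agree on AcctNo but differ on Type, so AcctNo -> Type does not hold.

No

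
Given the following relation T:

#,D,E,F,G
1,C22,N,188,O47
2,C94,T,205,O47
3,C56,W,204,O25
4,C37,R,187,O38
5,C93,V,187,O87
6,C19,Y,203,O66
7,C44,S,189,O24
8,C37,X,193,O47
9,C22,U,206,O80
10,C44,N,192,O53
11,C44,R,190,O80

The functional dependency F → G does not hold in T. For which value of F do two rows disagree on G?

F=188: row 1 → G = O47 ✓
F=205: row 2 → G = O47 ✓
F=204: row 3 → G = O25 ✓
F=187: rows 4, 5 → G takes values {O38, O87} — violation
F=203: row 6 → G = O66 ✓
F=189: row 7 → G = O24 ✓
F=193: row 8 → G = O47 ✓
F=206: row 9 → G = O80 ✓
F=192: row 10 → G = O53 ✓
F=190: row 11 → G = O80 ✓
The only F value with inconsistent G is F=187.

187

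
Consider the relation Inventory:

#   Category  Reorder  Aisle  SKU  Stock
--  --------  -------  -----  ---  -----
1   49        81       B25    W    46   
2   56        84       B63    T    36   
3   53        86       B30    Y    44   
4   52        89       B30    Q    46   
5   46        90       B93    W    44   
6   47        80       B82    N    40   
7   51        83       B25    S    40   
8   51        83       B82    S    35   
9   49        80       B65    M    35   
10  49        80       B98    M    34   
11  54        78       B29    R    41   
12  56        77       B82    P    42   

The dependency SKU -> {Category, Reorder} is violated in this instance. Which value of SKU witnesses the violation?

SKU=W: rows 1, 5 → {Category,Reorder} takes values {(49, 81), (46, 90)} — violation
SKU=T: row 2 → {Category,Reorder} = (56, 84) ✓
SKU=Y: row 3 → {Category,Reorder} = (53, 86) ✓
SKU=Q: row 4 → {Category,Reorder} = (52, 89) ✓
SKU=N: row 6 → {Category,Reorder} = (47, 80) ✓
SKU=S: rows 7, 8 → {Category,Reorder} = (51, 83), (51, 83) ✓
SKU=M: rows 9, 10 → {Category,Reorder} = (49, 80), (49, 80) ✓
SKU=R: row 11 → {Category,Reorder} = (54, 78) ✓
SKU=P: row 12 → {Category,Reorder} = (56, 77) ✓
The only SKU value with inconsistent RHS is SKU=W.

W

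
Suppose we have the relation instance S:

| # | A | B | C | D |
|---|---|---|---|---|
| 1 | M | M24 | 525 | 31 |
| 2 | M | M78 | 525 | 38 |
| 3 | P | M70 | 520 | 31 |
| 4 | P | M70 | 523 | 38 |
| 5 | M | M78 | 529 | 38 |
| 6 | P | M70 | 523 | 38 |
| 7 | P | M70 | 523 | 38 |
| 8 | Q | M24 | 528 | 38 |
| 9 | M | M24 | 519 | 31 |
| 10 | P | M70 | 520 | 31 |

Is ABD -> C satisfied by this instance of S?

(A=M, B=M24, D=31): rows 1, 9 → C takes values {525, 519} — violation
(A=M, B=M78, D=38): rows 2, 5 → C takes values {525, 529} — violation
(A=P, B=M70, D=31): rows 3, 10 → C = 520, 520 ✓
(A=P, B=M70, D=38): rows 4, 6, 7 → C = 523, 523, 523 ✓
(A=Q, B=M24, D=38): row 8 → C = 528 ✓
Two rows agree on ABD but differ on C, so ABD -> C does not hold.

No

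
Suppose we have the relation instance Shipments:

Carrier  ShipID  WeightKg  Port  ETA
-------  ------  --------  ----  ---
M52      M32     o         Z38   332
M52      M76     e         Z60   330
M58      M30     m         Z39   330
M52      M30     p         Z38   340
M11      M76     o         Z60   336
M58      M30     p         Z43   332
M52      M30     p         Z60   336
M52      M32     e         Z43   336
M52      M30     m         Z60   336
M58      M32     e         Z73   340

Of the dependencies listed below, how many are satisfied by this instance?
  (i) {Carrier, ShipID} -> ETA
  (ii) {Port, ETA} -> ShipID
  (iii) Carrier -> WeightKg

(i) {Carrier, ShipID} -> ETA: (Carrier=M52, ShipID=M32): 2 rows → ETA takes values {332, 336} — violation; (Carrier=M58, ShipID=M30): 2 rows → ETA takes values {330, 332} — violation; (Carrier=M52, ShipID=M30): 3 rows → ETA takes values {340, 336} — violation — fails.
(ii) {Port, ETA} -> ShipID: (Port=Z60, ETA=336): 3 rows → ShipID takes values {M76, M30} — violation — fails.
(iii) Carrier -> WeightKg: Carrier=M52: 6 rows → WeightKg takes values {o, e, p, m} — violation; Carrier=M58: 3 rows → WeightKg takes values {m, p, e} — violation — fails.
None of the 3 dependencies hold.

0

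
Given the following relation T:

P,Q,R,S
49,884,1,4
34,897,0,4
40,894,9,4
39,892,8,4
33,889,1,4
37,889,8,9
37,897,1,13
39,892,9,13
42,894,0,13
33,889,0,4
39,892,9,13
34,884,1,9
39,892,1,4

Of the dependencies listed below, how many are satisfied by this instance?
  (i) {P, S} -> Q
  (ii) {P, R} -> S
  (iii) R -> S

2

(i) {P, S} -> Q: every LHS value maps to a single RHS value — holds.
(ii) {P, R} -> S: every LHS value maps to a single RHS value — holds.
(iii) R -> S: R=1: 5 rows → S takes values {4, 13, 9} — violation; R=0: 3 rows → S takes values {4, 13} — violation; R=9: 3 rows → S takes values {4, 13} — violation; R=8: 2 rows → S takes values {4, 9} — violation — fails.
2 of the 3 dependencies hold.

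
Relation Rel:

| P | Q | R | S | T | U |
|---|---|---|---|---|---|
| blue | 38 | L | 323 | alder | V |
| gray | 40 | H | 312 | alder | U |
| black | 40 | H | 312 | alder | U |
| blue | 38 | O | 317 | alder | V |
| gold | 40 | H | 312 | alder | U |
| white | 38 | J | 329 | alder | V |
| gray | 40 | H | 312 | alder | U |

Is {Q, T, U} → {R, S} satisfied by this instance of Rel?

No

(Q=38, T=alder, U=V): 3 rows → {R,S} takes values {(L, 323), (O, 317), (J, 329)} — violation
(Q=40, T=alder, U=U): 4 rows → {R,S} = (H, 312), (H, 312), (H, 312), (H, 312) ✓
Two rows agree on {Q, T, U} but differ on {R, S}, so {Q, T, U} → {R, S} does not hold.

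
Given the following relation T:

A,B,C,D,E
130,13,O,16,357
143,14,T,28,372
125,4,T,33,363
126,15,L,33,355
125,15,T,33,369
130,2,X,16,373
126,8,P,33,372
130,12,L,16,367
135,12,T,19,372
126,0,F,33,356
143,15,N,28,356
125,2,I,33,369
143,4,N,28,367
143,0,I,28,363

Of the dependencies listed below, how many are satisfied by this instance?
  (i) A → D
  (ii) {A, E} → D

2

(i) A → D: every LHS value maps to a single RHS value — holds.
(ii) {A, E} → D: every LHS value maps to a single RHS value — holds.
2 of the 2 dependencies hold.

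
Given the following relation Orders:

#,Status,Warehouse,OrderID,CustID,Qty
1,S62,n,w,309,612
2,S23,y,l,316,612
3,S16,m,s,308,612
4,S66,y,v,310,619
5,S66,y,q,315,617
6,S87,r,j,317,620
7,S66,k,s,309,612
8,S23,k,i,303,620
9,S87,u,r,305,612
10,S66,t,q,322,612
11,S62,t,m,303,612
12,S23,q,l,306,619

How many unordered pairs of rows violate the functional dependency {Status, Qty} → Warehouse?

(Status=S62, Qty=612): violating pairs (1,11) — 1 pair.
(Status=S66, Qty=612): violating pairs (7,10) — 1 pair.

2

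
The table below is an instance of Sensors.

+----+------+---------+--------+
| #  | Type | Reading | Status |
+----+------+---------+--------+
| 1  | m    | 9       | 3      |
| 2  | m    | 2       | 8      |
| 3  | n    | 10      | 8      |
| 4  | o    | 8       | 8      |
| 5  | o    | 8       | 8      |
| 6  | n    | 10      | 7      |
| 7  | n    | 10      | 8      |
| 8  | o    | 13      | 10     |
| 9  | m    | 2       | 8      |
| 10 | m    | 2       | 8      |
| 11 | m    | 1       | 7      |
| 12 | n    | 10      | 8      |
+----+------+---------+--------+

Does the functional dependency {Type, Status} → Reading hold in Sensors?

(Type=m, Status=3): row 1 → Reading = 9 ✓
(Type=m, Status=8): rows 2, 9, 10 → Reading = 2, 2, 2 ✓
(Type=n, Status=8): rows 3, 7, 12 → Reading = 10, 10, 10 ✓
(Type=o, Status=8): rows 4, 5 → Reading = 8, 8 ✓
(Type=n, Status=7): row 6 → Reading = 10 ✓
(Type=o, Status=10): row 8 → Reading = 13 ✓
(Type=m, Status=7): row 11 → Reading = 1 ✓
Every {Type, Status} value is associated with a single Reading value, so {Type, Status} → Reading holds.

Yes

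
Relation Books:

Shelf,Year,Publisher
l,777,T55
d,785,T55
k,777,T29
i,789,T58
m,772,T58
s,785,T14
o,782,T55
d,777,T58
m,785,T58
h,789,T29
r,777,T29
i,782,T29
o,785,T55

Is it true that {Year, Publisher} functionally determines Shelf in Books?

(Year=777, Publisher=T55): 1 row → Shelf = l ✓
(Year=785, Publisher=T55): 2 rows → Shelf takes values {d, o} — violation
(Year=777, Publisher=T29): 2 rows → Shelf takes values {k, r} — violation
(Year=789, Publisher=T58): 1 row → Shelf = i ✓
(Year=772, Publisher=T58): 1 row → Shelf = m ✓
(Year=785, Publisher=T14): 1 row → Shelf = s ✓
(Year=782, Publisher=T55): 1 row → Shelf = o ✓
(Year=777, Publisher=T58): 1 row → Shelf = d ✓
(Year=785, Publisher=T58): 1 row → Shelf = m ✓
(Year=789, Publisher=T29): 1 row → Shelf = h ✓
(Year=782, Publisher=T29): 1 row → Shelf = i ✓
Two rows agree on {Year, Publisher} but differ on Shelf, so {Year, Publisher} → Shelf does not hold.

No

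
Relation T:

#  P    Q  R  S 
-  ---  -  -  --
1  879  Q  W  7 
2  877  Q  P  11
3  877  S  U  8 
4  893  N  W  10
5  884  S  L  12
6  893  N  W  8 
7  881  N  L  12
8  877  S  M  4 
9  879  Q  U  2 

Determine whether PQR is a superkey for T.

No

Rows 4 and 6 have the same PQR value (P=893, Q=N, R=W) but are distinct tuples, so PQR does not determine every attribute — not a superkey.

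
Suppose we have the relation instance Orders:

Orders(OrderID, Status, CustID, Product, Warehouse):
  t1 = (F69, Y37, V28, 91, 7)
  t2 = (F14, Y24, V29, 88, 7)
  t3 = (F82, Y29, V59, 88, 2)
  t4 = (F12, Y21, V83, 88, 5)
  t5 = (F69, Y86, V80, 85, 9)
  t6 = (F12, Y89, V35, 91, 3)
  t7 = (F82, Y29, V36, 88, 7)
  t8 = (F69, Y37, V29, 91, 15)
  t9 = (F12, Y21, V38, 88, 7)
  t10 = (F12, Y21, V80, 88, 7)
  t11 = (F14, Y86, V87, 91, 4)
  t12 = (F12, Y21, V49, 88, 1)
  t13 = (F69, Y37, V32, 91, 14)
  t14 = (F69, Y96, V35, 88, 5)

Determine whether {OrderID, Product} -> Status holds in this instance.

Yes

(OrderID=F69, Product=91): rows 1, 8, 13 → Status = Y37, Y37, Y37 ✓
(OrderID=F14, Product=88): row 2 → Status = Y24 ✓
(OrderID=F82, Product=88): rows 3, 7 → Status = Y29, Y29 ✓
(OrderID=F12, Product=88): rows 4, 9, 10, 12 → Status = Y21, Y21, Y21, Y21 ✓
(OrderID=F69, Product=85): row 5 → Status = Y86 ✓
(OrderID=F12, Product=91): row 6 → Status = Y89 ✓
(OrderID=F14, Product=91): row 11 → Status = Y86 ✓
(OrderID=F69, Product=88): row 14 → Status = Y96 ✓
Every {OrderID, Product} value is associated with a single Status value, so {OrderID, Product} -> Status holds.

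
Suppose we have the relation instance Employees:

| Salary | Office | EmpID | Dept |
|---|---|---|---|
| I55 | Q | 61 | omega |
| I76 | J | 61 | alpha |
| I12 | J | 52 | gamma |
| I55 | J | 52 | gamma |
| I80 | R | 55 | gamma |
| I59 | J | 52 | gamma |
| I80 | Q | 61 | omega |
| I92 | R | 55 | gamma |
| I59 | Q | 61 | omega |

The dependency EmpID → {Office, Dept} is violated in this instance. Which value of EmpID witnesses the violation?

EmpID=61: 4 rows → {Office,Dept} takes values {(Q, omega), (J, alpha)} — violation
EmpID=52: 3 rows → {Office,Dept} = (J, gamma), (J, gamma), (J, gamma) ✓
EmpID=55: 2 rows → {Office,Dept} = (R, gamma), (R, gamma) ✓
The only EmpID value with inconsistent RHS is EmpID=61.

61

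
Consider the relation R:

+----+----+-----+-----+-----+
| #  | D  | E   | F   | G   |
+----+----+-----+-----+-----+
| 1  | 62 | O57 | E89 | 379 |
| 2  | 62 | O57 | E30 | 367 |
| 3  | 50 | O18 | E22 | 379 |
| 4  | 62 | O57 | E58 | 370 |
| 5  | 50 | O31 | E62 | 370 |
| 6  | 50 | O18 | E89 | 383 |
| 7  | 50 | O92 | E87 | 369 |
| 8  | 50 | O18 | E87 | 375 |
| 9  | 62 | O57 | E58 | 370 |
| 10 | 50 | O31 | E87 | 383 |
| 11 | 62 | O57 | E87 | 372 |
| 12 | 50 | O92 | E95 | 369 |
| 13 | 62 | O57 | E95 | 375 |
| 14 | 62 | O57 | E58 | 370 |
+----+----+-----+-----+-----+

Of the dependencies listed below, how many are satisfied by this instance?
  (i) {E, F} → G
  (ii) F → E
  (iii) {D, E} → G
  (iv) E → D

(i) {E, F} → G: every LHS value maps to a single RHS value — holds.
(ii) F → E: F=E89: rows 1, 6 → E takes values {O57, O18} — violation; F=E87: rows 7, 8, 10, 11 → E takes values {O92, O18, O31, O57} — violation; F=E95: rows 12, 13 → E takes values {O92, O57} — violation — fails.
(iii) {D, E} → G: (D=62, E=O57): rows 1, 2, 4, 9, 11, 13, 14 → G takes values {379, 367, 370, 372, 375} — violation; (D=50, E=O18): rows 3, 6, 8 → G takes values {379, 383, 375} — violation; (D=50, E=O31): rows 5, 10 → G takes values {370, 383} — violation — fails.
(iv) E → D: every LHS value maps to a single RHS value — holds.
2 of the 4 dependencies hold.

2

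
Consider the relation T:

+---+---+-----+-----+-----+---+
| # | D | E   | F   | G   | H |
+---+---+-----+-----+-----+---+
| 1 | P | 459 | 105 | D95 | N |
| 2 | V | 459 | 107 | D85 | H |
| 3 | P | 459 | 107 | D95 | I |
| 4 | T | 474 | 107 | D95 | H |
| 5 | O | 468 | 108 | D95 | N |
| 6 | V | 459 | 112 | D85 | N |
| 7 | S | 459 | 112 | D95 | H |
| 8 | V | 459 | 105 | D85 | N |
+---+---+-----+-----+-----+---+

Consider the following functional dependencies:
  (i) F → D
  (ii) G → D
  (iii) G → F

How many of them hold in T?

0

(i) F → D: F=105: rows 1, 8 → D takes values {P, V} — violation; F=107: rows 2, 3, 4 → D takes values {V, P, T} — violation; F=112: rows 6, 7 → D takes values {V, S} — violation — fails.
(ii) G → D: G=D95: rows 1, 3, 4, 5, 7 → D takes values {P, T, O, S} — violation — fails.
(iii) G → F: G=D95: rows 1, 3, 4, 5, 7 → F takes values {105, 107, 108, 112} — violation; G=D85: rows 2, 6, 8 → F takes values {107, 112, 105} — violation — fails.
None of the 3 dependencies hold.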